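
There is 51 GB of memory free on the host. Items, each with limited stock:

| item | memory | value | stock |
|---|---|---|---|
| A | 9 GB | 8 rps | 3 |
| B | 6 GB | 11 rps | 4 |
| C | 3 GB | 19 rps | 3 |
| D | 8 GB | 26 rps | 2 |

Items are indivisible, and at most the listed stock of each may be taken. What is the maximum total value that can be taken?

Best selections within memory 51 and stock limits:
- 4×B + 3×C + 2×D: memory 49, value 153
- 3×B + 3×C + 2×D: memory 43, value 142
Best: 153 rps.

153 rps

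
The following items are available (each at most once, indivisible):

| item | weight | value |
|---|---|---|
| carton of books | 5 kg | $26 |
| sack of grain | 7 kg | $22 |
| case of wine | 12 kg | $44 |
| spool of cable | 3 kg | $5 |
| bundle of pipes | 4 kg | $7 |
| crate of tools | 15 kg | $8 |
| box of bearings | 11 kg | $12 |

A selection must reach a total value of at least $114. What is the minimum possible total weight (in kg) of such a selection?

42

Subsets with value ≥ 114, sorted by total weight:
- carton of books+sack of grain+case of wine+spool of cable+bundle of pipes+box of bearings: weight 42, value 116
- carton of books+sack of grain+case of wine+spool of cable+crate of tools+box of bearings: weight 53, value 117
- carton of books+sack of grain+case of wine+bundle of pipes+crate of tools+box of bearings: weight 54, value 119
- carton of books+sack of grain+case of wine+spool of cable+bundle of pipes+crate of tools+box of bearings: weight 57, value 124
Minimum weight: 42 kg.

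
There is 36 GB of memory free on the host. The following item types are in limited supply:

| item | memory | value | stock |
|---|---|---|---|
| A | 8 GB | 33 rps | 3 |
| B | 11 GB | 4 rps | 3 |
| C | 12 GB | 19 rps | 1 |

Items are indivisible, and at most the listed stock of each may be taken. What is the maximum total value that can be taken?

Top feasible selections:
- 3×A + 1×C: memory 36, value 118
- 3×A + 1×B: memory 35, value 103
- 3×A: memory 24, value 99
Best: 118 rps.

118 rps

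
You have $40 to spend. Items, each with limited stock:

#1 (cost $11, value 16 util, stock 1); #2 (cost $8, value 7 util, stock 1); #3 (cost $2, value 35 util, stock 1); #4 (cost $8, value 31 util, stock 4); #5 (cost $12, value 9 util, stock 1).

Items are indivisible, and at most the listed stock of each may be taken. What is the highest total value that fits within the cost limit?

159 util

Top feasible selections:
- 1×#3 + 4×#4: cost 34, value 159
- 1×#1 + 1×#3 + 3×#4: cost 37, value 144
- 1×#3 + 3×#4 + 1×#5: cost 38, value 137
Best: 159 util.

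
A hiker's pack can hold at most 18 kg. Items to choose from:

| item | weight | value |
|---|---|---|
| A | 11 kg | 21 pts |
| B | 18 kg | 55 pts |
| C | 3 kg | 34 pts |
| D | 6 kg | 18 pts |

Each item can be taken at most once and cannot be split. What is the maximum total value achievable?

This is a 0/1 knapsack; check combinations near the capacity.
- A+C: weight 11+3=14, value 21+34=55
- B: weight 18, value 55
- C+D: weight 3+6=9, value 34+18=52
Best: 55 pts.

55 pts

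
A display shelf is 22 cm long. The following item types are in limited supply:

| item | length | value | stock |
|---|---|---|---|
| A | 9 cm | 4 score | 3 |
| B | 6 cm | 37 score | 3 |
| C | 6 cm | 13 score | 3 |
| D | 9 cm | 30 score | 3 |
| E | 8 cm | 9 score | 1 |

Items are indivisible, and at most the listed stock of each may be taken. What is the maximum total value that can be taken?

111 score

Top feasible selections:
- 3×B: length 18, value 111
- 2×B + 1×D: length 21, value 104
- 2×B + 1×C: length 18, value 87
- 2×B + 1×E: length 20, value 83
Best: 111 score.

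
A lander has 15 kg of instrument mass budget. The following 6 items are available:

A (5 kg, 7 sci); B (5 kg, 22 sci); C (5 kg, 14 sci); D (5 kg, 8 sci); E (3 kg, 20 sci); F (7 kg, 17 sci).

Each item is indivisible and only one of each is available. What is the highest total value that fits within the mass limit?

59 sci

Check high-value combinations within 15 kg:
- B+E+F: mass 5+3+7=15, value 22+20+17=59
- B+C+E: mass 5+5+3=13, value 22+14+20=56
- C+E+F: mass 5+3+7=15, value 14+20+17=51
Best: 59 sci.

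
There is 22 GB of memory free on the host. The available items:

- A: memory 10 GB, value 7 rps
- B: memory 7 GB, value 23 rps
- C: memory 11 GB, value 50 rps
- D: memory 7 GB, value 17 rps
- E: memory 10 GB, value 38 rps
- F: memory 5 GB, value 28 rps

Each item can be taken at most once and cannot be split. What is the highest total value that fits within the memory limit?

Check high-value combinations within 22 GB:
- B+E+F: memory 7+10+5=22, value 23+38+28=89
- C+E: memory 11+10=21, value 50+38=88
- D+E+F: memory 7+10+5=22, value 17+38+28=83
Best: 89 rps.

89 rps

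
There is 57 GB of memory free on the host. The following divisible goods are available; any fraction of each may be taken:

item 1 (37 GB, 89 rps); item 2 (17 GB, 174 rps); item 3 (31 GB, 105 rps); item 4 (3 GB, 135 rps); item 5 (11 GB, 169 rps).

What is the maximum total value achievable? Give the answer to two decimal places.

566.06

Take in order of value per unit:
- item 4 (135/3 per unit): all 3 → value 135, running total 135.00
- item 5 (169/11 per unit): all 11 → value 169, running total 304.00
- item 2 (174/17 per unit): all 17 → value 174, running total 478.00
- item 3 (105/31 per unit): 26 of 31 → value 26×105/31 = 88.0645, running total 566.06
Total 566.06.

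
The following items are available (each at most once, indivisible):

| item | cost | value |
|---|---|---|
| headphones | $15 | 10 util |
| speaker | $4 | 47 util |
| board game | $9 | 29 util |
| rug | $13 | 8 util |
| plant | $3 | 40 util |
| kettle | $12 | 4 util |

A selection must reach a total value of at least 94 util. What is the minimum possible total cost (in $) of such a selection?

Subsets with value ≥ 94, sorted by total cost:
- speaker+board game+plant: cost 16, value 116
- speaker+rug+plant: cost 20, value 95
Minimum cost: 16 $.

16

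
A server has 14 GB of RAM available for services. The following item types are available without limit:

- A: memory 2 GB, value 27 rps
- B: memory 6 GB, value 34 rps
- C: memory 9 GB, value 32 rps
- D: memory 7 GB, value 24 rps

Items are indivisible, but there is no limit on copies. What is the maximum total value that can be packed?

189 rps

Best value-per-unit is A at 27/2, and filling with it alone uses memory 7×2=14. No mix of the others beats 7×27 = 189.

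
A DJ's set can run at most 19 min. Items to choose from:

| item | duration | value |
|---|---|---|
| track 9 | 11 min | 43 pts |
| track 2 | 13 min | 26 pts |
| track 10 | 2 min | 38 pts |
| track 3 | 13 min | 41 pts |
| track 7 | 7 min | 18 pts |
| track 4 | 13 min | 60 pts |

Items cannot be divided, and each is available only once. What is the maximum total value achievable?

This is a 0/1 knapsack; check combinations near the capacity.
- track 10+track 4: duration 2+13=15, value 38+60=98
- track 9+track 10: duration 11+2=13, value 43+38=81
- track 10+track 3: duration 2+13=15, value 38+41=79
- track 2+track 10: duration 13+2=15, value 26+38=64
Best: 98 pts.

98 pts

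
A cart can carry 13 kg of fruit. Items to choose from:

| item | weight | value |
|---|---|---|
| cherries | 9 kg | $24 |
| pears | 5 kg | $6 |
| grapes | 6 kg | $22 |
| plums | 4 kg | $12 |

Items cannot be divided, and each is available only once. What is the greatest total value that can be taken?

$36

Check high-value combinations within 13 kg:
- cherries+plums: weight 9+4=13, value 24+12=36
- grapes+plums: weight 6+4=10, value 22+12=34
- pears+grapes: weight 5+6=11, value 6+22=28
Best: $36.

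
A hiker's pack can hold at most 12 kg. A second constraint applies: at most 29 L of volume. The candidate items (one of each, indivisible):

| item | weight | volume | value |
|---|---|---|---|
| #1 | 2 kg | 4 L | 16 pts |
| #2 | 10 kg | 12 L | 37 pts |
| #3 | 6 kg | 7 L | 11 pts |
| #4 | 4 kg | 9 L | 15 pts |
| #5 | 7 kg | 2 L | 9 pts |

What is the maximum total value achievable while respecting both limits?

Feasible sets respecting both limits:
- #1+#2: weight 12, volume 16, value 53
- #1+#3+#4: weight 12, volume 20, value 42
- #2: weight 10, volume 12, value 37
- #1+#4: weight 6, volume 13, value 31
Best: 53 pts.

53 pts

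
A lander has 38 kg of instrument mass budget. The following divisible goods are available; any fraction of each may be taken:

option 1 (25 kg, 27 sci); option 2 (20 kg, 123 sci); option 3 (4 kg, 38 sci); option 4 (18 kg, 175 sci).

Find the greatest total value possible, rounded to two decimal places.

311.40

Take in order of value per unit:
- option 4 (175/18 per unit): all 18 → value 175, running total 175.00
- option 3 (38/4 per unit): all 4 → value 38, running total 213.00
- option 2 (123/20 per unit): 16 of 20 → value 16×123/20 = 98.4000, running total 311.40
Total 311.40.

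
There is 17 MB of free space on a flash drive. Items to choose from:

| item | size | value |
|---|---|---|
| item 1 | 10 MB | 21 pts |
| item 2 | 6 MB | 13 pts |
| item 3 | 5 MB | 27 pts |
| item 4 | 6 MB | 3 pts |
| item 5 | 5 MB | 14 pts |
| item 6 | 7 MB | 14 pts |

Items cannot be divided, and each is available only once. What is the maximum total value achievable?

55 pts

This is a 0/1 knapsack; check combinations near the capacity.
- item 3+item 5+item 6: size 5+5+7=17, value 27+14+14=55
- item 2+item 3+item 5: size 6+5+5=16, value 13+27+14=54
- item 1+item 3: size 10+5=15, value 21+27=48
Best: 55 pts.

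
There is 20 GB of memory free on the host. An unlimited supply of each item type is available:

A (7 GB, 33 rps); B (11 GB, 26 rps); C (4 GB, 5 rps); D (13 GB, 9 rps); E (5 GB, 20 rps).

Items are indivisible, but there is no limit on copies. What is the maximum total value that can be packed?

86 rps

Best value-per-unit is A at 33/7; filling with it alone gives 2×33 = 66.
Optimal mix: 2×A + 1×E → memory 19, value 86.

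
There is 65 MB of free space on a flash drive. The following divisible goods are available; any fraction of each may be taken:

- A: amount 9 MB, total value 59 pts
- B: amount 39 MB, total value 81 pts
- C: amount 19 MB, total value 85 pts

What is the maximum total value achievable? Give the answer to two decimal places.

Take in order of value per unit:
- A (59/9 per unit): all 9 → value 59, running total 59.00
- C (85/19 per unit): all 19 → value 85, running total 144.00
- B (81/39 per unit): 37 of 39 → value 37×81/39 = 76.8462, running total 220.85
Total 220.85.

220.85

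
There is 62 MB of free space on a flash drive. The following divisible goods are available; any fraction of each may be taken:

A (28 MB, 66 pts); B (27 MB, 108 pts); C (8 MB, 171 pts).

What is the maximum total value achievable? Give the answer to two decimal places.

342.64

Take in order of value per unit:
- C (171/8 per unit): all 8 → value 171, running total 171.00
- B (108/27 per unit): all 27 → value 108, running total 279.00
- A (66/28 per unit): 27 of 28 → value 27×66/28 = 63.6429, running total 342.64
Total 342.64.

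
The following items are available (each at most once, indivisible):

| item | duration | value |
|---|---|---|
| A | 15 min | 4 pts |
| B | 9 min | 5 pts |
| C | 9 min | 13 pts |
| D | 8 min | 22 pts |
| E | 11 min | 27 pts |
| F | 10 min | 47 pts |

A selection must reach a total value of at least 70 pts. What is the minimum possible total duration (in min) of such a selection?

21

Subsets with value ≥ 70, sorted by total duration:
- E+F: duration 21, value 74
- C+D+F: duration 27, value 82
Minimum duration: 21 min.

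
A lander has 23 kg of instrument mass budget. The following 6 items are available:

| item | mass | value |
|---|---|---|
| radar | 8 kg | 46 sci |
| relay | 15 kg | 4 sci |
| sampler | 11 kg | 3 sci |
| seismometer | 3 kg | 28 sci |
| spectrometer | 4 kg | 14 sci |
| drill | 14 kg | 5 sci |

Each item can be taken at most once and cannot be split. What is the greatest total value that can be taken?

This is a 0/1 knapsack; check combinations near the capacity.
- radar+seismometer+spectrometer: mass 8+3+4=15, value 46+28+14=88
- radar+sampler+seismometer: mass 8+11+3=22, value 46+3+28=77
- radar+seismometer: mass 8+3=11, value 46+28=74
- radar+sampler+spectrometer: mass 8+11+4=23, value 46+3+14=63
- radar+spectrometer: mass 8+4=12, value 46+14=60
Best: 88 sci.

88 sci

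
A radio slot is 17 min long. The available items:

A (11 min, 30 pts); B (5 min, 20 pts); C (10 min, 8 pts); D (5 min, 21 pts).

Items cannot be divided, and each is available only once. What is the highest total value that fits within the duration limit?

51 pts

This is a 0/1 knapsack; check combinations near the capacity.
- A+D: duration 11+5=16, value 30+21=51
- A+B: duration 11+5=16, value 30+20=50
- B+D: duration 5+5=10, value 20+21=41
- A: duration 11, value 30
Best: 51 pts.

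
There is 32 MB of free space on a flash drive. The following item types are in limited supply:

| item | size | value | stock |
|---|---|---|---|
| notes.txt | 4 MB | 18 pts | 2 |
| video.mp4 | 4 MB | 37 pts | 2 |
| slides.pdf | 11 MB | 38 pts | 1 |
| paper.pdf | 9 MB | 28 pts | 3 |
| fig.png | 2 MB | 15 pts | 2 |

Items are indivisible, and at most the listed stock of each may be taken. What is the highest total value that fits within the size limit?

178 pts

Best selections within size 32 and stock limits:
- 2×notes.txt + 2×video.mp4 + 1×slides.pdf + 2×fig.png: size 31, value 178
- 2×video.mp4 + 1×slides.pdf + 1×paper.pdf + 2×fig.png: size 32, value 170
- 2×notes.txt + 2×video.mp4 + 1×paper.pdf + 2×fig.png: size 29, value 168
- 2×notes.txt + 2×video.mp4 + 1×slides.pdf + 1×fig.png: size 29, value 163
Best: 178 pts.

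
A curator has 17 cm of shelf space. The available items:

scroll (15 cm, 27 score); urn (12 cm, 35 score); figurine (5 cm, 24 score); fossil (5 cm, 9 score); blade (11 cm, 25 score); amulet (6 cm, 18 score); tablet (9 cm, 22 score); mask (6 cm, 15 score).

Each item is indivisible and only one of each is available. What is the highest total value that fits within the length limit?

This is a 0/1 knapsack; check combinations near the capacity.
- urn+figurine: length 12+5=17, value 35+24=59
- figurine+amulet+mask: length 5+6+6=17, value 24+18+15=57
- figurine+fossil+amulet: length 5+5+6=16, value 24+9+18=51
Best: 59 score.

59 score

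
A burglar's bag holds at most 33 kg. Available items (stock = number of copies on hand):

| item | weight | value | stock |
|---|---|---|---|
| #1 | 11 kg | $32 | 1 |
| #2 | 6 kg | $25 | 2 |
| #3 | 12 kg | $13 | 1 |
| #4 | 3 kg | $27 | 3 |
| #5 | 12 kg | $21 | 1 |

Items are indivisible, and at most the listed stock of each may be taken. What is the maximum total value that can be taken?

Best selections within weight 33 and stock limits:
- 1×#1 + 2×#2 + 3×#4: weight 32, value 163
- 2×#2 + 3×#4 + 1×#5: weight 33, value 152
- 2×#2 + 1×#3 + 3×#4: weight 33, value 144
Best: $163.

$163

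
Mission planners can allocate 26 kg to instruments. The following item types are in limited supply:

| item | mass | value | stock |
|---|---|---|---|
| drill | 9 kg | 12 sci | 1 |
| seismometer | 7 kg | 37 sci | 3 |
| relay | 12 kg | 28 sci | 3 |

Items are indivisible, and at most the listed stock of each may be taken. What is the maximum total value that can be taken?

Best selections within mass 26 and stock limits:
- 3×seismometer: mass 21, value 111
- 2×seismometer + 1×relay: mass 26, value 102
Best: 111 sci.

111 sci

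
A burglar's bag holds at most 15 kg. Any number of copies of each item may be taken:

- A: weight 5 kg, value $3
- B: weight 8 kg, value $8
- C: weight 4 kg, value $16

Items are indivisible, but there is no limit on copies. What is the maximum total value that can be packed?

Best value-per-unit is C at 16/4, and filling with it alone uses weight 3×4=12. No mix of the others beats 3×16 = 48.

$48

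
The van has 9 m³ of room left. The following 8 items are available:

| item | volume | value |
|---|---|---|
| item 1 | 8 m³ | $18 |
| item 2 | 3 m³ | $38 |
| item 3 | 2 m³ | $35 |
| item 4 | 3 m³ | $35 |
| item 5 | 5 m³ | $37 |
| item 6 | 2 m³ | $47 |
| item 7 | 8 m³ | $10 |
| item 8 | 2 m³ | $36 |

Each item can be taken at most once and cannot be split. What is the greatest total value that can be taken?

Check high-value combinations within 9 m³:
- item 2+item 3+item 6+item 8: volume 3+2+2+2=9, value 38+35+47+36=156
- item 3+item 4+item 6+item 8: volume 2+3+2+2=9, value 35+35+47+36=153
- item 2+item 6+item 8: volume 3+2+2=7, value 38+47+36=121
Best: $156.

$156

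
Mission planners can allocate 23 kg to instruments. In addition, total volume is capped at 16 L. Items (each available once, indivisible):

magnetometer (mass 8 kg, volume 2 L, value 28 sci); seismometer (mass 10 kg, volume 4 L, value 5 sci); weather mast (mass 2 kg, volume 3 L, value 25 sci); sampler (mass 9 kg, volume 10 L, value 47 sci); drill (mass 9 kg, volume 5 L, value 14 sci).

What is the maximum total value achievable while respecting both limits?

100 sci

Feasible sets respecting both limits:
- magnetometer+weather mast+sampler: mass 19, volume 15, value 100
- magnetometer+sampler: mass 17, volume 12, value 75
- weather mast+sampler: mass 11, volume 13, value 72
Best: 100 sci.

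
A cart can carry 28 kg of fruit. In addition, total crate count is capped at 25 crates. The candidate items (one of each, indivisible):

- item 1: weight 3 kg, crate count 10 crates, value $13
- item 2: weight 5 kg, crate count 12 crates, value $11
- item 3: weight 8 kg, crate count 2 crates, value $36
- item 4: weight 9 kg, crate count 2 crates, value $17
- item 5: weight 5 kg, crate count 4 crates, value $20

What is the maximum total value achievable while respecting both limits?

$86

Feasible sets respecting both limits:
- item 1+item 3+item 4+item 5: weight 25, crate count 18, value 86
- item 2+item 3+item 4+item 5: weight 27, crate count 20, value 84
- item 3+item 4+item 5: weight 22, crate count 8, value 73
Best: $86.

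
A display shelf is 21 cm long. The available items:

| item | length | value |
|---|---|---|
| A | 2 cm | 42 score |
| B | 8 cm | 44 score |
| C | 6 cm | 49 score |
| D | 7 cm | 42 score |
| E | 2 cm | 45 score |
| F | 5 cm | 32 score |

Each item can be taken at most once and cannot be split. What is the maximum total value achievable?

180 score

This is a 0/1 knapsack; check combinations near the capacity.
- A+B+C+E: length 2+8+6+2=18, value 42+44+49+45=180
- A+C+D+E: length 2+6+7+2=17, value 42+49+42+45=178
- A+B+D+E: length 2+8+7+2=19, value 42+44+42+45=173
- B+C+E+F: length 8+6+2+5=21, value 44+49+45+32=170
Best: 180 score.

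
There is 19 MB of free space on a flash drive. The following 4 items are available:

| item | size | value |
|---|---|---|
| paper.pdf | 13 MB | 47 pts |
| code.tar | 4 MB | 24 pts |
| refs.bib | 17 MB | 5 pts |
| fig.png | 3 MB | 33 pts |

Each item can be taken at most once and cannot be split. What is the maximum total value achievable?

80 pts

Check high-value combinations within 19 MB:
- paper.pdf+fig.png: size 13+3=16, value 47+33=80
- paper.pdf+code.tar: size 13+4=17, value 47+24=71
- code.tar+fig.png: size 4+3=7, value 24+33=57
Best: 80 pts.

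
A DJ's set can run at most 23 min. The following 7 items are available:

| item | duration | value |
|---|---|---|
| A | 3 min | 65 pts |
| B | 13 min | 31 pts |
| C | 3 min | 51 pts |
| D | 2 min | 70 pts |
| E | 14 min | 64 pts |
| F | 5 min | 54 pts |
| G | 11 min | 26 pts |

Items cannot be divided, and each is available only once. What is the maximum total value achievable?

250 pts

Check high-value combinations within 23 min:
- A+C+D+E: duration 3+3+2+14=22, value 65+51+70+64=250
- A+C+D+F: duration 3+3+2+5=13, value 65+51+70+54=240
- A+B+D+F: duration 3+13+2+5=23, value 65+31+70+54=220
Best: 250 pts.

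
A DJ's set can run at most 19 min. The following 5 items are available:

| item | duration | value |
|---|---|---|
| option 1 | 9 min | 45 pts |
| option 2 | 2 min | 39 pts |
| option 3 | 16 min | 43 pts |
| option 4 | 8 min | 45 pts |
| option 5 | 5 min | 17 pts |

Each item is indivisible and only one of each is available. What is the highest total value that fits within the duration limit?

129 pts

Check high-value combinations within 19 min:
- option 1+option 2+option 4: duration 9+2+8=19, value 45+39+45=129
- option 2+option 4+option 5: duration 2+8+5=15, value 39+45+17=101
- option 1+option 2+option 5: duration 9+2+5=16, value 45+39+17=101
- option 1+option 4: duration 9+8=17, value 45+45=90
Best: 129 pts.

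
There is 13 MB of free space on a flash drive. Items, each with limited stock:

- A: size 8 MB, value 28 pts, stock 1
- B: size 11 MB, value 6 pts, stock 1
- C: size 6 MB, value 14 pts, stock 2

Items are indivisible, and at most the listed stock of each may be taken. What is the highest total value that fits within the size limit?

28 pts

Top feasible selections:
- 1×A: size 8, value 28
- 2×C: size 12, value 28
Best: 28 pts.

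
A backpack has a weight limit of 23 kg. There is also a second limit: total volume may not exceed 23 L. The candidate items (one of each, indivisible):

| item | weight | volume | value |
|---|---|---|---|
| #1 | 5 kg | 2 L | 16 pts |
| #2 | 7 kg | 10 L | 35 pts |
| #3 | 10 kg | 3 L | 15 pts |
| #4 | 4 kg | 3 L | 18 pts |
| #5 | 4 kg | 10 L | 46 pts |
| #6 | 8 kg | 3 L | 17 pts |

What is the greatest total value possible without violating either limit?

Feasible sets respecting both limits:
- #2+#4+#5: weight 15, volume 23, value 99
- #2+#5+#6: weight 19, volume 23, value 98
- #1+#2+#5: weight 16, volume 22, value 97
- #1+#4+#5+#6: weight 21, volume 18, value 97
Best: 99 pts.

99 pts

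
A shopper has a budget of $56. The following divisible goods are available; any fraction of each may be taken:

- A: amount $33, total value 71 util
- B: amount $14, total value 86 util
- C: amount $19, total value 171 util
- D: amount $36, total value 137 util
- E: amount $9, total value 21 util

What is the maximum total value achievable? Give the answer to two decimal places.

344.53

Take in order of value per unit:
- C (171/19 per unit): all 19 → value 171, running total 171.00
- B (86/14 per unit): all 14 → value 86, running total 257.00
- D (137/36 per unit): 23 of 36 → value 23×137/36 = 87.5278, running total 344.53
Total 344.53.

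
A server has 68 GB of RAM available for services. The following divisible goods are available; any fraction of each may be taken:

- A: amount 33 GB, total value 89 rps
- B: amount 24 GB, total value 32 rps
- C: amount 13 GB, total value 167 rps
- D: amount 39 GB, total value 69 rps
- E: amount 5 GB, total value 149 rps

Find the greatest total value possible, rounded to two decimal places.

435.08

Take in order of value per unit:
- E (149/5 per unit): all 5 → value 149, running total 149.00
- C (167/13 per unit): all 13 → value 167, running total 316.00
- A (89/33 per unit): all 33 → value 89, running total 405.00
- D (69/39 per unit): 17 of 39 → value 17×69/39 = 30.0769, running total 435.08
Total 435.08.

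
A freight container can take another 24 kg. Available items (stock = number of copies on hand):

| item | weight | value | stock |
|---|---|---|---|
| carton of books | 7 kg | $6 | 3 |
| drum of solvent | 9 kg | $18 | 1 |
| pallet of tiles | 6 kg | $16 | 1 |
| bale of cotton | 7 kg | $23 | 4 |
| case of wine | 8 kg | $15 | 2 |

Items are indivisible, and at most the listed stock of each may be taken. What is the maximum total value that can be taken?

Top feasible selections:
- 3×bale of cotton: weight 21, value 69
- 1×drum of solvent + 2×bale of cotton: weight 23, value 64
- 1×pallet of tiles + 2×bale of cotton: weight 20, value 62
Best: $69.

$69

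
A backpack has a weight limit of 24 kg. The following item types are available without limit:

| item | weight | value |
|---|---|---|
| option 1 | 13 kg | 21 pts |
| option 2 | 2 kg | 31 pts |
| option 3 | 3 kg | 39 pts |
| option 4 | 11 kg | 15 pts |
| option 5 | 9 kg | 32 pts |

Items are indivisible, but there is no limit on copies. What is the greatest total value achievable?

372 pts

Best value-per-unit is option 2 at 31/2, and filling with it alone uses weight 12×2=24. No mix of the others beats 12×31 = 372.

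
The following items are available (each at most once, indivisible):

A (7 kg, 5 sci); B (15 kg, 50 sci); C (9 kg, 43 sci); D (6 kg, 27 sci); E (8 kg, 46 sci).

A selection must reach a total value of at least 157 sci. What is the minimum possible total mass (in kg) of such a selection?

Subsets with value ≥ 157, sorted by total mass:
- B+C+D+E: mass 38, value 166
- A+B+C+D+E: mass 45, value 171
Minimum mass: 38 kg.

38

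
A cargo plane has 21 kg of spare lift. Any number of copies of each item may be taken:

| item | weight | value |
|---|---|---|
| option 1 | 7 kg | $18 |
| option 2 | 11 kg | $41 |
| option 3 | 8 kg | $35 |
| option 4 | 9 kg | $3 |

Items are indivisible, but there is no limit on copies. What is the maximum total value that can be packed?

$76

Best value-per-unit is option 3 at 35/8; filling with it alone gives 2×35 = 70.
Optimal mix: 1×option 2 + 1×option 3 → weight 19, value 76.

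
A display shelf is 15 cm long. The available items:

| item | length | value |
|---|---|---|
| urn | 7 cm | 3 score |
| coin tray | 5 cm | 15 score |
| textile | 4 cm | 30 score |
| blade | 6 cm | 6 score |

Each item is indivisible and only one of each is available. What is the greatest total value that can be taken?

Check high-value combinations within 15 cm:
- coin tray+textile+blade: length 5+4+6=15, value 15+30+6=51
- coin tray+textile: length 5+4=9, value 15+30=45
- textile+blade: length 4+6=10, value 30+6=36
Best: 51 score.

51 score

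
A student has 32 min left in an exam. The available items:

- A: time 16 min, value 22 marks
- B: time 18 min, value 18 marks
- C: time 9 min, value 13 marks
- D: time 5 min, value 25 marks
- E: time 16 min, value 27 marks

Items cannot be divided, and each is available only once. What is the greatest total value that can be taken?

Check high-value combinations within 32 min:
- C+D+E: time 9+5+16=30, value 13+25+27=65
- A+C+D: time 16+9+5=30, value 22+13+25=60
- B+C+D: time 18+9+5=32, value 18+13+25=56
Best: 65 marks.

65 marks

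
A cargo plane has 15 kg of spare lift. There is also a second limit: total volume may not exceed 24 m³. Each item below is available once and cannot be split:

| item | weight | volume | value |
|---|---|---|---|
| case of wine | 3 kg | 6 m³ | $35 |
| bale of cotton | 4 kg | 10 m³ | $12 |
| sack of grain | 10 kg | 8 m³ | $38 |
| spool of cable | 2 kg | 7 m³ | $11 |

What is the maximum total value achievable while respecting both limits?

$84

Feasible sets respecting both limits:
- case of wine+sack of grain+spool of cable: weight 15, volume 21, value 84
- case of wine+sack of grain: weight 13, volume 14, value 73
- case of wine+bale of cotton+spool of cable: weight 9, volume 23, value 58
Best: $84.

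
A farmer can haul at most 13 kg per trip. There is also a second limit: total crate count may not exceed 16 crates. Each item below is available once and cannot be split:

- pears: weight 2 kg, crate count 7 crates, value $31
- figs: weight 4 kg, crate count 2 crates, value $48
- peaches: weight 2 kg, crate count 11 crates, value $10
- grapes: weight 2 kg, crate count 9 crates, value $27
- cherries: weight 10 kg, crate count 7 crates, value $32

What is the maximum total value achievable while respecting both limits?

Feasible sets respecting both limits:
- pears+figs: weight 6, crate count 9, value 79
- figs+grapes: weight 6, crate count 11, value 75
- pears+cherries: weight 12, crate count 14, value 63
- grapes+cherries: weight 12, crate count 16, value 59
Best: $79.

$79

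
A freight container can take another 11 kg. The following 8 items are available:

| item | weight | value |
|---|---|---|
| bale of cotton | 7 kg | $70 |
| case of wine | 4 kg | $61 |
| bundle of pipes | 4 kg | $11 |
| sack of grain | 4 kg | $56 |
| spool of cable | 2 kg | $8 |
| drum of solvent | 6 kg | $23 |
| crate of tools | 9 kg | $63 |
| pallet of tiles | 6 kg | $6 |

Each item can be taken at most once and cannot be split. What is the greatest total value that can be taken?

Check high-value combinations within 11 kg:
- bale of cotton+case of wine: weight 7+4=11, value 70+61=131
- bale of cotton+sack of grain: weight 7+4=11, value 70+56=126
- case of wine+sack of grain+spool of cable: weight 4+4+2=10, value 61+56+8=125
- case of wine+sack of grain: weight 4+4=8, value 61+56=117
Best: $131.

$131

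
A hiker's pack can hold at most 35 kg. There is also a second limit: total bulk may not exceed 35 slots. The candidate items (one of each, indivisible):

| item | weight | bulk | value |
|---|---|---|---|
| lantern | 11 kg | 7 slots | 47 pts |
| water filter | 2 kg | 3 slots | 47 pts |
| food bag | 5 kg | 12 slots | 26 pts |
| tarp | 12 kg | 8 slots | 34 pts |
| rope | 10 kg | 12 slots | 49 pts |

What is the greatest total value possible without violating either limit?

177 pts

Feasible sets respecting both limits:
- lantern+water filter+tarp+rope: weight 35, bulk 30, value 177
- lantern+water filter+food bag+rope: weight 28, bulk 34, value 169
- water filter+food bag+tarp+rope: weight 29, bulk 35, value 156
Best: 177 pts.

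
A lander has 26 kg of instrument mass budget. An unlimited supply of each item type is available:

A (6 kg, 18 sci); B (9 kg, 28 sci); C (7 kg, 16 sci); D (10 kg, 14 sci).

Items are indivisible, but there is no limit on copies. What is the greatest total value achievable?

74 sci

Best value-per-unit is B at 28/9; filling with it alone gives 2×28 = 56.
Optimal mix: 1×A + 2×B → mass 24, value 74.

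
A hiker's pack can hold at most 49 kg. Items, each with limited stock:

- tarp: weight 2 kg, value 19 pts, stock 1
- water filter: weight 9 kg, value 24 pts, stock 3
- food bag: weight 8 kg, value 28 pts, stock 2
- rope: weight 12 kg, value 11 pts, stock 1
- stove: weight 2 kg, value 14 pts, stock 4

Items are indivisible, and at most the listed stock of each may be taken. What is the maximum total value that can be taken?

Top feasible selections:
- 1×tarp + 2×water filter + 2×food bag + 4×stove: weight 44, value 179
- 1×tarp + 3×water filter + 1×food bag + 4×stove: weight 45, value 175
Best: 179 pts.

179 pts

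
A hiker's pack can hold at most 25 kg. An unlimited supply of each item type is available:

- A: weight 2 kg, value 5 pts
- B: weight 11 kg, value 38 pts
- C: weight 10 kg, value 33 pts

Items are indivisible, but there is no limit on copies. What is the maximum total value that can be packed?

81 pts

Best value-per-unit is B at 38/11; filling with it alone gives 2×38 = 76.
Optimal mix: 2×A + 1×B + 1×C → weight 25, value 81.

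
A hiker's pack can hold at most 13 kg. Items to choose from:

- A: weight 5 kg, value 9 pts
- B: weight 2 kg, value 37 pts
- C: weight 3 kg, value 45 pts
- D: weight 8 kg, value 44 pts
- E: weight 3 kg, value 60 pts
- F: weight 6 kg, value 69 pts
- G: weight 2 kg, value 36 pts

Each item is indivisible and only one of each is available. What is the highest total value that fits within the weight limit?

202 pts

Check high-value combinations within 13 kg:
- B+E+F+G: weight 2+3+6+2=13, value 37+60+69+36=202
- B+C+F+G: weight 2+3+6+2=13, value 37+45+69+36=187
- B+C+E+G: weight 2+3+3+2=10, value 37+45+60+36=178
- C+E+F: weight 3+3+6=12, value 45+60+69=174
- B+E+F: weight 2+3+6=11, value 37+60+69=166
Best: 202 pts.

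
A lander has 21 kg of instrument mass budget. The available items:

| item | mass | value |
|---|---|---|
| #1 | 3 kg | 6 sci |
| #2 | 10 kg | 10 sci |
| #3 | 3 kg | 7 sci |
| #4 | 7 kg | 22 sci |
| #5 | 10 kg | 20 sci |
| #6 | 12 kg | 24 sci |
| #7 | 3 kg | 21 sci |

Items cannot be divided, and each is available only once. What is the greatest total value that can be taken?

63 sci

Check high-value combinations within 21 kg:
- #4+#5+#7: mass 7+10+3=20, value 22+20+21=63
- #1+#3+#6+#7: mass 3+3+12+3=21, value 6+7+24+21=58
- #1+#3+#4+#7: mass 3+3+7+3=16, value 6+7+22+21=56
- #1+#3+#5+#7: mass 3+3+10+3=19, value 6+7+20+21=54
- #2+#4+#7: mass 10+7+3=20, value 10+22+21=53
Best: 63 sci.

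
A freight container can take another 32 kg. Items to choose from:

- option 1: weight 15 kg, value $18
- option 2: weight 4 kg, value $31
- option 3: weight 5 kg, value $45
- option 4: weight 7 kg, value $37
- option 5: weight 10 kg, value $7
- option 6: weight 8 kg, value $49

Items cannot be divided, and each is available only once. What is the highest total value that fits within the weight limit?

Check high-value combinations within 32 kg:
- option 2+option 3+option 4+option 6: weight 4+5+7+8=24, value 31+45+37+49=162
- option 1+option 2+option 3+option 6: weight 15+4+5+8=32, value 18+31+45+49=143
- option 3+option 4+option 5+option 6: weight 5+7+10+8=30, value 45+37+7+49=138
- option 2+option 3+option 5+option 6: weight 4+5+10+8=27, value 31+45+7+49=132
Best: $162.

$162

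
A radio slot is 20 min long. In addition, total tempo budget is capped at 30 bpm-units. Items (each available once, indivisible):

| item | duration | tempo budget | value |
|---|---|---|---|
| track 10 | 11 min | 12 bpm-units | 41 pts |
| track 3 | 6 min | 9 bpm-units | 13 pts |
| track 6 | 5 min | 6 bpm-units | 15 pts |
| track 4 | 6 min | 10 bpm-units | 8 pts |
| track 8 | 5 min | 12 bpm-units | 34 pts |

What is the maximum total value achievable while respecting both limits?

75 pts

Feasible sets respecting both limits:
- track 10+track 8: duration 16, tempo budget 24, value 75
- track 3+track 6+track 8: duration 16, tempo budget 27, value 62
- track 6+track 4+track 8: duration 16, tempo budget 28, value 57
Best: 75 pts.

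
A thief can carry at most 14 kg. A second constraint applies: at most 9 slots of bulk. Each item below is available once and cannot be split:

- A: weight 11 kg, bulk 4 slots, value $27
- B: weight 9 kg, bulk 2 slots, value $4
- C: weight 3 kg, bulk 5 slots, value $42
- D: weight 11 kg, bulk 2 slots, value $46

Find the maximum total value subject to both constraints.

Feasible sets respecting both limits:
- C+D: weight 14, bulk 7, value 88
- A+C: weight 14, bulk 9, value 69
- B+C: weight 12, bulk 7, value 46
Best: $88.

$88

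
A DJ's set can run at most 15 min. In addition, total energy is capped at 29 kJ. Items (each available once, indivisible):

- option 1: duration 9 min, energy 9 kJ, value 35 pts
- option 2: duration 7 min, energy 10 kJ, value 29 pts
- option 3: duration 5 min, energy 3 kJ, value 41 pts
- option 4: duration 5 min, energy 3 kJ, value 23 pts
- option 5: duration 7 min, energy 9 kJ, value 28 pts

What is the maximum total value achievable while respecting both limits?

76 pts

Feasible sets respecting both limits:
- option 1+option 3: duration 14, energy 12, value 76
- option 2+option 3: duration 12, energy 13, value 70
- option 3+option 5: duration 12, energy 12, value 69
Best: 76 pts.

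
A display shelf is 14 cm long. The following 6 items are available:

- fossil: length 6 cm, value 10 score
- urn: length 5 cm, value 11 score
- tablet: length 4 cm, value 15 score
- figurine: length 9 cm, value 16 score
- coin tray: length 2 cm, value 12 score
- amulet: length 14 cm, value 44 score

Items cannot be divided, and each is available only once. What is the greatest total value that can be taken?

44 score

This is a 0/1 knapsack; check combinations near the capacity.
- amulet: length 14, value 44
- urn+tablet+coin tray: length 5+4+2=11, value 11+15+12=38
- fossil+tablet+coin tray: length 6+4+2=12, value 10+15+12=37
- fossil+urn+coin tray: length 6+5+2=13, value 10+11+12=33
- tablet+figurine: length 4+9=13, value 15+16=31
Best: 44 score.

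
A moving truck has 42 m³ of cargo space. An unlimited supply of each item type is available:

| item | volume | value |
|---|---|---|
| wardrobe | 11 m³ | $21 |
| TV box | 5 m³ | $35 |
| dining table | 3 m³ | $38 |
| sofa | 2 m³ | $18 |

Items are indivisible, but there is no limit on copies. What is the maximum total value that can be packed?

Best value-per-unit is dining table at 38/3, and filling with it alone uses volume 14×3=42. No mix of the others beats 14×38 = 532.

$532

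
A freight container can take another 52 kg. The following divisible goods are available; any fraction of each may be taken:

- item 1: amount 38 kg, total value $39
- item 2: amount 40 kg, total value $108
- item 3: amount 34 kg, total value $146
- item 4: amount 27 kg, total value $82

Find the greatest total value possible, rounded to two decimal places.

Take in order of value per unit:
- item 3 (146/34 per unit): all 34 → value 146, running total 146.00
- item 4 (82/27 per unit): 18 of 27 → value 18×82/27 = 54.6667, running total 200.67
Total 200.67.

200.67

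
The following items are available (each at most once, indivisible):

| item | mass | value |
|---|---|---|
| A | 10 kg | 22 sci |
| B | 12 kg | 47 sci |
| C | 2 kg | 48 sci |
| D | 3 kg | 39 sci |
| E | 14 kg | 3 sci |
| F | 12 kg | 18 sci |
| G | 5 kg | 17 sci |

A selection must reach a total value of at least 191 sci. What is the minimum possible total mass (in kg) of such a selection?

Subsets with value ≥ 191, sorted by total mass:
- A+B+C+D+F+G: mass 44, value 191
- A+B+C+D+E+F+G: mass 58, value 194
Minimum mass: 44 kg.

44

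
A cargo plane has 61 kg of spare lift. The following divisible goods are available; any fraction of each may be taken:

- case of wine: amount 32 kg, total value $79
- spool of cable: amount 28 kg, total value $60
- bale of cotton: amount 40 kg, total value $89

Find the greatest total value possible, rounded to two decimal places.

Take in order of value per unit:
- case of wine (79/32 per unit): all 32 → value 79, running total 79.00
- bale of cotton (89/40 per unit): 29 of 40 → value 29×89/40 = 64.5250, running total 143.53
Total 143.53.

143.53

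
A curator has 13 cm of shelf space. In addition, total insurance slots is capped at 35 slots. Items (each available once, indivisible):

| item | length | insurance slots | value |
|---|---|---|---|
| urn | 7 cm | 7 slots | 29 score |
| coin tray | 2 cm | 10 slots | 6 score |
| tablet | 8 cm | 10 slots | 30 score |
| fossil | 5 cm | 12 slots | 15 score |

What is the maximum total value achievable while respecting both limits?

Feasible sets respecting both limits:
- tablet+fossil: length 13, insurance slots 22, value 45
- urn+fossil: length 12, insurance slots 19, value 44
- coin tray+tablet: length 10, insurance slots 20, value 36
- urn+coin tray: length 9, insurance slots 17, value 35
Best: 45 score.

45 score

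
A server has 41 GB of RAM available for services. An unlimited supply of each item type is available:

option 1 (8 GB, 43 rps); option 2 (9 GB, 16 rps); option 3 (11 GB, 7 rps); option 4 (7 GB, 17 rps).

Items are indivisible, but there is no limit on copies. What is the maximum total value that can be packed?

Best value-per-unit is option 1 at 43/8, and filling with it alone uses memory 5×8=40. No mix of the others beats 5×43 = 215.

215 rps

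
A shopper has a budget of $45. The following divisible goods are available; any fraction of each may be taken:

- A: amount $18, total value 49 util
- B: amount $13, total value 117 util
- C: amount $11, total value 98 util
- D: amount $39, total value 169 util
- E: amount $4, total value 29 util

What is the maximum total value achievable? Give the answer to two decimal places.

Take in order of value per unit:
- B (117/13 per unit): all 13 → value 117, running total 117.00
- C (98/11 per unit): all 11 → value 98, running total 215.00
- E (29/4 per unit): all 4 → value 29, running total 244.00
- D (169/39 per unit): 17 of 39 → value 17×169/39 = 73.6667, running total 317.67
Total 317.67.

317.67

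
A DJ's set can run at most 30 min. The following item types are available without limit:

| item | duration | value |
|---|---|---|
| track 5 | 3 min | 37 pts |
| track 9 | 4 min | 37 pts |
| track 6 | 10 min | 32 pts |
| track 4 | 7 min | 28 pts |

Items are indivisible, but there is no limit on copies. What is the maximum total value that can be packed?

Best value-per-unit is track 5 at 37/3, and filling with it alone uses duration 10×3=30. No mix of the others beats 10×37 = 370.

370 pts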